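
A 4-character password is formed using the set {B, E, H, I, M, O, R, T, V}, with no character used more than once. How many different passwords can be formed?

3024

With no repetition, fill the 4 characters in order: 9 choices, then 8, down to 6.
That product is 9 × 8 × 7 × 6 = 3024.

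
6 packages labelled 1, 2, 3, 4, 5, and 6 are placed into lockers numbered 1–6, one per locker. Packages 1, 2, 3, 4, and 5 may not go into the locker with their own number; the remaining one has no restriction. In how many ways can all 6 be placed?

309

Let Aᵢ (for 1 ≤ i ≤ 5) be the placements that put package i in its forbidden locker. Any j of these fix j positions, leaving (6−j)! ways to fill the rest, and there are C(5,j) ways to pick which j.
By inclusion–exclusion, the number of valid placements is Σ_{j=0}^{5} (−1)^j C(5,j)·(6−j)!.
Computing: 720 − 600 + 240 − 60 + 10 − 1 = 309.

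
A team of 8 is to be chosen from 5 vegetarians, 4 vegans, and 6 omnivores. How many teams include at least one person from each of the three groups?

6216

Total 8-person selections from all 15: C(15,8) = 6435.
Selections missing a whole group: no vegetarians → C(10,8) = 45; no vegans → C(11,8) = 165; no omnivores → C(9,8) = 9.
Add back selections omitting two groups (i.e. drawn from a single group): C(5,8) + C(4,8) + C(6,8) = 0.
By inclusion–exclusion: 6435 − 219 + 0 = 6216.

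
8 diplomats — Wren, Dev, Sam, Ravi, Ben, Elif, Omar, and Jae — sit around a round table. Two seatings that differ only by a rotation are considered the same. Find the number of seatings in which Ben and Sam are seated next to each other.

1440

Treat {Ben, Sam} as one unit (2 internal orders) and seat the resulting 7 units around the table: (6)! circular arrangements.
So 2 × (6)! = 2 × 720 = 1440.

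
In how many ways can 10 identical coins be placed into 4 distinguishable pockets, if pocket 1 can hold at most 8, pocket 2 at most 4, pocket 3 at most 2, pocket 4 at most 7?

Ignoring the caps, the number of non-negative solutions to x_1+…+x_4 = 10 is C(13,3) = 286.
Subtract solutions that violate a single cap (substitute x_i' = x_i − (cap_i+1)): x_1 ≥ 9 gives C(4,3) = 4; x_2 ≥ 5 gives C(8,3) = 56; x_3 ≥ 3 gives C(10,3) = 120; x_4 ≥ 8 gives C(5,3) = 10. Together 190.
Add back pairs where two caps are both exceeded: 0 + 0 + 0 + 10 + 0 + 0 = 10.
By inclusion–exclusion the count is 286 − 190 + 10 = 106.

106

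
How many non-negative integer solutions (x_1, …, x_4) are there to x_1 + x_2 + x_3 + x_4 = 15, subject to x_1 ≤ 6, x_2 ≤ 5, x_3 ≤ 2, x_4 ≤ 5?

By stars and bars, unrestricted non-negative solutions to x_1+…+x_4 = 15 number C(15+3,3) = 816.
Subtract solutions that violate a single cap (substitute x_i' = x_i − (cap_i+1)): x_1 ≥ 7 gives C(11,3) = 165; x_2 ≥ 6 gives C(12,3) = 220; x_3 ≥ 3 gives C(15,3) = 455; x_4 ≥ 6 gives C(12,3) = 220. Together 1060.
Add back pairs where two caps are both exceeded: 10 + 56 + 10 + 84 + 20 + 84 = 264.
Subtract triples: 0 + 0 + 0 + 1 = 1.
By inclusion–exclusion the count is 816 − 1060 + 264 − 1 = 19.

19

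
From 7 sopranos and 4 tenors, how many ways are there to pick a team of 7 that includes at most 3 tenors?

295

Split by how many tenors are chosen (0 through 3).
Sum: C(4,0)·C(7,7) + C(4,1)·C(7,6) + C(4,2)·C(7,5) + C(4,3)·C(7,4) = 1 + 28 + 126 + 140 = 295.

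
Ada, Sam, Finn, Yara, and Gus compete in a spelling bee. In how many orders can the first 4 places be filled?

There are 5 choices for 1st place, 4 for 2nd, and so on down to 2 for position 4.
That gives 5 × 4 × 3 × 2 = 120.

120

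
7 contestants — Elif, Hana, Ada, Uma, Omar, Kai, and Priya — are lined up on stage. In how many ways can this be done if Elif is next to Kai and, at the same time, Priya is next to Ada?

Treat {Elif,Kai} as one block (2 orders) and {Priya,Ada} as another (2 orders).
That leaves 5 units to arrange: 2 × 2 × 5! = 4 × 120 = 480.

480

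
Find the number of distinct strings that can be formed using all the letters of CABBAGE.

1260

CABBAGE has 7 letters with A appearing twice and B appearing twice.
So there are 7! / (2!·2!) = 1260 distinguishable arrangements.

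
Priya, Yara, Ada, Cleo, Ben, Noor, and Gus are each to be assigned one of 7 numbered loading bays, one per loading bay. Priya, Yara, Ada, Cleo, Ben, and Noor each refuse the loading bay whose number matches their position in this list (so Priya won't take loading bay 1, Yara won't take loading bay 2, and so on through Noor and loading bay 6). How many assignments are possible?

2119

Let Aᵢ (for 1 ≤ i ≤ 6) be the placements that put person i in their forbidden loading bay. Any j of these fix j positions, leaving (7−j)! ways to fill the rest, and there are C(6,j) ways to pick which j.
By inclusion–exclusion, the number of valid placements is Σ_{j=0}^{6} (−1)^j C(6,j)·(7−j)!.
Computing: 5040 − 4320 + 1800 − 480 + 90 − 12 + 1 = 2119.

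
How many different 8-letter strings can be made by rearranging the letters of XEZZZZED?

The 8 letters of XEZZZZED have repeats: E appearing twice and Z appearing 4 times.
Dividing 8! = 40320 by 4!·2! = 48 for the repeated letters gives 840.

840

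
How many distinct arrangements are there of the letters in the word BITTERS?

BITTERS has 7 letters with T appearing twice.
Dividing 7! = 5040 by 2! = 2 for the repeated letters gives 2520.

2520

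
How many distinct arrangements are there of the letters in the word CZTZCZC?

140

Letter multiplicities in CZTZCZC: C×3, T×1, Z×3.
The number of distinct arrangements is 7!/(3!·3!) = 5040/36 = 140.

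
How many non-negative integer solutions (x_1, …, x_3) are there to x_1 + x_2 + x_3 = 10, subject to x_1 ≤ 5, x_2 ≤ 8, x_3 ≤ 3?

21

By stars and bars, unrestricted non-negative solutions to x_1+…+x_3 = 10 number C(10+2,2) = 66.
Subtract solutions that violate a single cap (substitute x_i' = x_i − (cap_i+1)): x_1 ≥ 6 gives C(6,2) = 15; x_2 ≥ 9 gives C(3,2) = 3; x_3 ≥ 4 gives C(8,2) = 28. Together 46.
Add back pairs where two caps are both exceeded: 0 + 1 + 0 = 1.
By inclusion–exclusion the count is 66 − 46 + 1 = 21.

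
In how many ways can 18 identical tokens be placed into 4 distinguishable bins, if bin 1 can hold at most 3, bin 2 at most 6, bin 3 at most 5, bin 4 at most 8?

34

Ignoring the caps, the number of non-negative solutions to x_1+…+x_4 = 18 is C(21,3) = 1330.
Subtract solutions that violate a single cap (substitute x_i' = x_i − (cap_i+1)): x_1 ≥ 4 gives C(17,3) = 680; x_2 ≥ 7 gives C(14,3) = 364; x_3 ≥ 6 gives C(15,3) = 455; x_4 ≥ 9 gives C(12,3) = 220. Together 1719.
Add back pairs where two caps are both exceeded: 120 + 165 + 56 + 56 + 10 + 20 = 427.
Subtract triples: 4 + 0 + 0 + 0 = 4.
By inclusion–exclusion the count is 1330 − 1719 + 427 − 4 = 34.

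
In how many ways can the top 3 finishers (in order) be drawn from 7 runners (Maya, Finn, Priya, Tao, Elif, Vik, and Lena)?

210

There are 7 choices for 1st place, 6 for 2nd, and 5 for 3rd.
That gives 7 × 6 × 5 = 210.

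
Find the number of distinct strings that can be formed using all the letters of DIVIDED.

The 7 letters of DIVIDED have repeats: D appearing 3 times and I appearing twice.
So there are 7! / (3!·2!) = 420 distinguishable arrangements.

420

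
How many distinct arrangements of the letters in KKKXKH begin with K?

Fix K in the first position and arrange the remaining 5 letters.
Those 5 letters have K appearing 3 times, giving (5)!/(3!) = 20.

20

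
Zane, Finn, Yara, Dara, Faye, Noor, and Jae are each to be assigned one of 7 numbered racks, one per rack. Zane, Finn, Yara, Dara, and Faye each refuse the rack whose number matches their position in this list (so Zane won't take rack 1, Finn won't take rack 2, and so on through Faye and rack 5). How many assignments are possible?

2428

Let Aᵢ (for 1 ≤ i ≤ 5) be the placements that put person i in their forbidden rack. Any j of these fix j positions, leaving (7−j)! ways to fill the rest, and there are C(5,j) ways to pick which j.
By inclusion–exclusion, the number of valid placements is Σ_{j=0}^{5} (−1)^j C(5,j)·(7−j)!.
Computing: 5040 − 3600 + 1200 − 240 + 30 − 2 = 2428.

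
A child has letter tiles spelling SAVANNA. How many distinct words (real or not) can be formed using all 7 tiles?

420

The 7 letters of SAVANNA have repeats: A appearing 3 times and N appearing twice.
The number of distinct arrangements is 7!/(3!·2!) = 5040/12 = 420.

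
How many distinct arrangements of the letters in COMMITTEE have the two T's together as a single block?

10080

Treat the 2 copies of T as a single block. The multiset to arrange is then {TT, C, E, E, I, M, M, O}, 8 items in all.
That gives (8)!/(2!·2!) = 10080 arrangements.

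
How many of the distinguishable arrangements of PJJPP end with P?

6

Fix P in the last position and arrange the remaining 4 letters.
Those 4 letters have J appearing twice and P appearing twice, giving (4)!/(2!·2!) = 6.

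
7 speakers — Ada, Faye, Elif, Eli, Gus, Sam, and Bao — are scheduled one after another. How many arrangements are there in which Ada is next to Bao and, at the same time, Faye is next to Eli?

Treat {Ada,Bao} as one block (2 orders) and {Faye,Eli} as another (2 orders).
That leaves 5 units to arrange: 2 × 2 × 5! = 4 × 120 = 480.

480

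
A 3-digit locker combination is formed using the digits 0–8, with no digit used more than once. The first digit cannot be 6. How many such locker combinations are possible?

The first digit has 9−1 = 8 choices (anything except 6).
The remaining 2 digits are filled from the other 8 symbols without repetition: 8 × 7 = 56.
Total: 8 × 56 = 448.

448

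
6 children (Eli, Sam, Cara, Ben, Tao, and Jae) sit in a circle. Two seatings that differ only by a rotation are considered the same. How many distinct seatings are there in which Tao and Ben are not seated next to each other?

Without the restriction there are (5)! = 120 seatings.
Those with Tao next to Ben: fuse the pair into one unit and seat 5 units around a circle — 2·(4)! = 48.
Subtracting, 120 − 48 = 72.

72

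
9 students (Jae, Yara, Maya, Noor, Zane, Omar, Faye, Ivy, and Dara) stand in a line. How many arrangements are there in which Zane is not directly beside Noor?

There are 9! = 362880 arrangements in all. If Zane and Noor are adjacent, merging them into one block gives 2·(8)! = 80640 arrangements.
So 362880 − 80640 = 282240 arrangements keep them apart.

282240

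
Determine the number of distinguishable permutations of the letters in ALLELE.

60

ALLELE has 6 letters with E appearing twice and L appearing 3 times.
The number of distinct arrangements is 6!/(3!·2!) = 720/12 = 60.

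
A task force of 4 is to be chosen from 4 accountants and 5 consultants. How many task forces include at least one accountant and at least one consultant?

With no constraint there are C(9,4) = 126 possible selections.
Subtract selections that omit an entire group: no accountants → C(5,4) = 5; no consultants → C(4,4) = 1.
Both groups omitted at once is impossible, so 126 − 6 = 120.

120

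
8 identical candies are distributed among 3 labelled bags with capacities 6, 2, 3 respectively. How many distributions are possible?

Without the upper bounds there are C(10,2) = 45 ways to split 8 among 3 bags.
Subtract solutions that violate a single cap (substitute x_i' = x_i − (cap_i+1)): x_1 ≥ 7 gives C(3,2) = 3; x_2 ≥ 3 gives C(7,2) = 21; x_3 ≥ 4 gives C(6,2) = 15. Together 39.
Add back pairs where two caps are both exceeded: 0 + 0 + 3 = 3.
By inclusion–exclusion the count is 45 − 39 + 3 = 9.

9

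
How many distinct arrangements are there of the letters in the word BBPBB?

5

Letter multiplicities in BBPBB: B×4, P×1.
The number of distinct arrangements is 5!/(4!) = 120/24 = 5.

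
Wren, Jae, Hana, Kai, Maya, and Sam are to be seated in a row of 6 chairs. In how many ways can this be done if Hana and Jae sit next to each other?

Place the 4 others and the Hana-Jae pair as 5 objects in a line; the pair has 2 internal arrangements.
That gives 2 × 5! = 2 × 120 = 240.

240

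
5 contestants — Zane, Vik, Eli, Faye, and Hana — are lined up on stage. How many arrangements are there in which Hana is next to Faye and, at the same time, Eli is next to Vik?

Treat {Hana,Faye} as one block (2 orders) and {Eli,Vik} as another (2 orders).
That leaves 3 units to arrange: 2 × 2 × 3! = 4 × 6 = 24.

24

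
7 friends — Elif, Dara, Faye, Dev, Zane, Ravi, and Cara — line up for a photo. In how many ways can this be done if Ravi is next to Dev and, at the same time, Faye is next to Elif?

Treat {Ravi,Dev} as one block (2 orders) and {Faye,Elif} as another (2 orders).
That leaves 5 units to arrange: 2 × 2 × 5! = 4 × 120 = 480.

480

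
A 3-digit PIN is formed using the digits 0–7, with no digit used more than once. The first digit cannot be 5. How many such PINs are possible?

294

The first digit has 8−1 = 7 choices (anything except 5).
The remaining 2 digits are filled from the other 7 symbols without repetition: 7 × 6 = 42.
Total: 7 × 42 = 294.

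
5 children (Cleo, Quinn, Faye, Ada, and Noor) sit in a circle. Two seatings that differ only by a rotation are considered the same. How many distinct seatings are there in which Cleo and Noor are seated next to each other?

12

Glue Cleo and Noor into a block (2 internal orders). Seating 4 units around a circle gives (3)! arrangements.
So 2 × (3)! = 2 × 6 = 12.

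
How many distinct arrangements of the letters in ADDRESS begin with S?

360

Fix S in the first position and arrange the remaining 6 letters.
Those 6 letters have D appearing twice, giving (6)!/(2!) = 360.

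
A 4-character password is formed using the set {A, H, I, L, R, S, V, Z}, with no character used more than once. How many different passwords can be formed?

1680

This is a permutation of 4 out of 8: P(8,4) = 8!/4!.
That product is 8 × 7 × 6 × 5 = 1680.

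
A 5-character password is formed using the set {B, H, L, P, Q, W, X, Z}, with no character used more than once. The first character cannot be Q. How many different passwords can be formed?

The first character has 8−1 = 7 choices (anything except Q).
The remaining 4 characters are filled from the other 7 symbols without repetition: 7 × 6 × 5 × 4 = 840.
Total: 7 × 840 = 5880.

5880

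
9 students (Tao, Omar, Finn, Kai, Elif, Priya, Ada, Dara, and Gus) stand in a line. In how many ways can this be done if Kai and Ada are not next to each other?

Of the 9! = 362880 arrangements, those with Kai and Ada adjacent number 2 × 8! = 80640 (treat the pair as a block with 2 internal orders).
Complementary counting: 362880 − 80640 = 282240.

282240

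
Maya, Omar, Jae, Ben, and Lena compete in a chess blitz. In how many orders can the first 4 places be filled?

There are 5 choices for 1st place, 4 for 2nd, and so on down to 2 for position 4.
That gives 5 × 4 × 3 × 2 = 120.

120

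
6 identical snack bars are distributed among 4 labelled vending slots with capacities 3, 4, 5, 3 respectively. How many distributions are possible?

59

Without the upper bounds there are C(9,3) = 84 ways to split 6 among 4 vending slots.
Subtract solutions that violate a single cap (substitute x_i' = x_i − (cap_i+1)): x_1 ≥ 4 gives C(5,3) = 10; x_2 ≥ 5 gives C(4,3) = 4; x_3 ≥ 6 gives C(3,3) = 1; x_4 ≥ 4 gives C(5,3) = 10. Together 25.
No two caps can be exceeded simultaneously, so the pair terms are all 0.
By inclusion–exclusion the count is 84 − 25 + 0 = 59.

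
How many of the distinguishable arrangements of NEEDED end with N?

Fix N in the last position and arrange the remaining 5 letters.
Those 5 letters have D appearing twice and E appearing 3 times, giving (5)!/(3!·2!) = 10.

10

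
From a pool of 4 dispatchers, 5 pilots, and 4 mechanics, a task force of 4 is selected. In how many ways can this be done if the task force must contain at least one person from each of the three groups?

Unrestricted: C(13,4) = 715 ways to pick any 4 of the 13.
Selections missing a whole group: no dispatchers → C(9,4) = 126; no pilots → C(8,4) = 70; no mechanics → C(9,4) = 126.
Add back selections omitting two groups (i.e. drawn from a single group): C(4,4) + C(5,4) + C(4,4) = 7.
By inclusion–exclusion: 715 − 322 + 7 = 400.

400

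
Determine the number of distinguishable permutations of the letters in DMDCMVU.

1260

DMDCMVU has 7 letters with D appearing twice and M appearing twice.
Dividing 7! = 5040 by 2!·2! = 4 for the repeated letters gives 1260.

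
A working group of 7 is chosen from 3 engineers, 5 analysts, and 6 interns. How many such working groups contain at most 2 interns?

Split by how many interns are chosen (0 through 2).
Sum: C(6,0)·C(8,7) + C(6,1)·C(8,6) + C(6,2)·C(8,5) = 8 + 168 + 840 = 1016.

1016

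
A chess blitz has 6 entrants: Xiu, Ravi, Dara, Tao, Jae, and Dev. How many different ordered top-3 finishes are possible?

There are 6 choices for 1st place, 5 for 2nd, and 4 for 3rd.
That gives 6 × 5 × 4 = 120.

120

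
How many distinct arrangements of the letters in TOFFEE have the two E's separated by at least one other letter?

120

There are 6!/(2!·2!) = 180 arrangements of TOFFEE in total.
If the two E's are adjacent, glue them into one block, leaving 5 items to arrange: (5)!/(2!) = 60 ways.
Hence 180 − 60 = 120.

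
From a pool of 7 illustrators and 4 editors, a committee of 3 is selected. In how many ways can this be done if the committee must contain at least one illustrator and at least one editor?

126

With no constraint there are C(11,3) = 165 possible selections.
Subtract selections that omit an entire group: no illustrators → C(4,3) = 4; no editors → C(7,3) = 35.
Both groups omitted at once is impossible, so 165 − 39 = 126.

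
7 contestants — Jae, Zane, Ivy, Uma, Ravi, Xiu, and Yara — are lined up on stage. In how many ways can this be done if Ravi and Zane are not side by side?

3600

There are 7! = 5040 arrangements in all. If Ravi and Zane are adjacent, merging them into one block gives 2·(6)! = 1440 arrangements.
Complementary counting: 5040 − 1440 = 3600.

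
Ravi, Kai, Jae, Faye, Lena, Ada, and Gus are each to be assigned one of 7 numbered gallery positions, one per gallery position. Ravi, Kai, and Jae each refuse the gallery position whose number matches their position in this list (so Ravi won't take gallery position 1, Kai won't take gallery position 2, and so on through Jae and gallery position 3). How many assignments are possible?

3216

Let Aᵢ (for i ∈ {1, 2, 3}) be the placements that put person i in their forbidden gallery position. Any j of these fix j positions, leaving (7−j)! ways to fill the rest, and there are C(3,j) ways to pick which j.
By inclusion–exclusion, the number of valid placements is Σ_{j=0}^{3} (−1)^j C(3,j)·(7−j)!.
Computing: 5040 − 2160 + 360 − 24 = 3216.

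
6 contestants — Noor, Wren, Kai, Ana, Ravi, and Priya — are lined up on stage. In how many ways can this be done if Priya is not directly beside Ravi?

There are 6! = 720 arrangements in all. If Priya and Ravi are adjacent, merging them into one block gives 2·(5)! = 240 arrangements.
So 720 − 240 = 480 arrangements keep them apart.

480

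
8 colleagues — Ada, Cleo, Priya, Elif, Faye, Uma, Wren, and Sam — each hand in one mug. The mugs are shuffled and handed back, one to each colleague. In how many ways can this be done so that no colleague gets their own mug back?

14833

Let Aᵢ be the assignments in which colleague i gets their own mug. We want the size of the complement of A₁∪…∪A_8.
By inclusion–exclusion this is Σ_{j=0}^{8} (−1)^j C(8,j)·(8−j)!.
Computing: 40320 − 40320 + 20160 − 6720 + 1680 − 336 + 56 − 8 + 1 = 14833.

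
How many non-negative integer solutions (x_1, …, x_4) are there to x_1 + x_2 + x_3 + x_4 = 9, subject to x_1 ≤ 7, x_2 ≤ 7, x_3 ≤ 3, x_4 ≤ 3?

Without the upper bounds there are C(12,3) = 220 ways to split 9 among 4 variables.
Subtract solutions that violate a single cap (substitute x_i' = x_i − (cap_i+1)): x_1 ≥ 8 gives C(4,3) = 4; x_2 ≥ 8 gives C(4,3) = 4; x_3 ≥ 4 gives C(8,3) = 56; x_4 ≥ 4 gives C(8,3) = 56. Together 120.
Add back pairs where two caps are both exceeded: 0 + 0 + 0 + 0 + 0 + 4 = 4.
By inclusion–exclusion the count is 220 − 120 + 4 = 104.

104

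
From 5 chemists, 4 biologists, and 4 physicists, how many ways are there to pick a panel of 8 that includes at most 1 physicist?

Split by how many physicists are chosen (0 through 1).
Sum: C(4,0)·C(9,8) + C(4,1)·C(9,7) = 9 + 144 = 153.

153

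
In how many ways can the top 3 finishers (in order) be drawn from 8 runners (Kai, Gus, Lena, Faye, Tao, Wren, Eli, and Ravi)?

This is an ordered selection of 3 from 8: P(8,3).
That gives 8 × 7 × 6 = 336.

336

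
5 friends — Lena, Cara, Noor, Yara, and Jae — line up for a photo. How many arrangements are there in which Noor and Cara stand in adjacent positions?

Glue Noor and Cara into one block (2 internal orders), leaving 4 units to arrange in a row.
That gives 2 × 4! = 2 × 24 = 48.

48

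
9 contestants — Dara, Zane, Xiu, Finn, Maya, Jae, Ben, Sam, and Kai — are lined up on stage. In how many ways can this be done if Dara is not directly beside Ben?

Of the 9! = 362880 arrangements, those with Dara and Ben adjacent number 2 × 8! = 80640 (treat the pair as a block with 2 internal orders).
Complementary counting: 362880 − 80640 = 282240.

282240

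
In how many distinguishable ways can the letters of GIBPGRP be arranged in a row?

1260

Letter multiplicities in GIBPGRP: B×1, G×2, I×1, P×2, R×1.
The number of distinct arrangements is 7!/(2!·2!) = 5040/4 = 1260.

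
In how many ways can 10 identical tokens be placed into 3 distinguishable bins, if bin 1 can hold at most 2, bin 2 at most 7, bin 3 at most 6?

15

Ignoring the caps, the number of non-negative solutions to x_1+…+x_3 = 10 is C(12,2) = 66.
Subtract solutions that violate a single cap (substitute x_i' = x_i − (cap_i+1)): x_1 ≥ 3 gives C(9,2) = 36; x_2 ≥ 8 gives C(4,2) = 6; x_3 ≥ 7 gives C(5,2) = 10. Together 52.
Add back pairs where two caps are both exceeded: 0 + 1 + 0 = 1.
By inclusion–exclusion the count is 66 − 52 + 1 = 15.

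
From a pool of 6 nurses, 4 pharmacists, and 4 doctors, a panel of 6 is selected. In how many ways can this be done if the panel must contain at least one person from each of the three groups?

Unrestricted: C(14,6) = 3003 ways to pick any 6 of the 14.
Subtract selections that omit an entire group: no nurses → C(8,6) = 28; no pharmacists → C(10,6) = 210; no doctors → C(10,6) = 210.
Add back selections omitting two groups (i.e. drawn from a single group): C(6,6) + C(4,6) + C(4,6) = 1.
By inclusion–exclusion: 3003 − 448 + 1 = 2556.

2556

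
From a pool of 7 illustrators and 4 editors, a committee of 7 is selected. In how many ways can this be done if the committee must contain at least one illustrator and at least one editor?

Total 7-person selections from all 11: C(11,7) = 330.
Subtract selections that omit an entire group: no illustrators → C(4,7) = 0; no editors → C(7,7) = 1.
Both groups omitted at once is impossible, so 330 − 1 = 329.

329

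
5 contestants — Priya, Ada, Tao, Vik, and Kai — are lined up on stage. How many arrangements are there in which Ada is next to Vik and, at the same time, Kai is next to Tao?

24

Treat {Ada,Vik} as one block (2 orders) and {Kai,Tao} as another (2 orders).
That leaves 3 units to arrange: 2 × 2 × 3! = 4 × 6 = 24.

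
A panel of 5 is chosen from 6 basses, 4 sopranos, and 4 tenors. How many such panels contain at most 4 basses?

Split by how many basses are chosen (0 through 4).
Sum: C(6,0)·C(8,5) + C(6,1)·C(8,4) + C(6,2)·C(8,3) + C(6,3)·C(8,2) + C(6,4)·C(8,1) = 56 + 420 + 840 + 560 + 120 = 1996.

1996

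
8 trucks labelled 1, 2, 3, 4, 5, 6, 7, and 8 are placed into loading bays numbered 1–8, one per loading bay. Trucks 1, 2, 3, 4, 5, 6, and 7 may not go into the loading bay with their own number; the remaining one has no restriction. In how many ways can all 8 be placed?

Let Aᵢ (for 1 ≤ i ≤ 7) be the placements that put truck i in its forbidden loading bay. Any j of these fix j positions, leaving (8−j)! ways to fill the rest, and there are C(7,j) ways to pick which j.
By inclusion–exclusion, the number of valid placements is Σ_{j=0}^{7} (−1)^j C(7,j)·(8−j)!.
Computing: 40320 − 35280 + 15120 − 4200 + 840 − 126 + 14 − 1 = 16687.

16687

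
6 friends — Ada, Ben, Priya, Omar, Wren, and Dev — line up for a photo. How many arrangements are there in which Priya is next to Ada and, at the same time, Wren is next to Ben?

96

Treat {Priya,Ada} as one block (2 orders) and {Wren,Ben} as another (2 orders).
That leaves 4 units to arrange: 2 × 2 × 4! = 4 × 24 = 96.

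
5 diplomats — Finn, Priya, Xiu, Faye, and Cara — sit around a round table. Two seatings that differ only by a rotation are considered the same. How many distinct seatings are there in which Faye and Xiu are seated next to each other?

12

Treat {Faye, Xiu} as one unit (2 internal orders) and seat the resulting 4 units around the table: (3)! circular arrangements.
So 2 × (3)! = 2 × 6 = 12.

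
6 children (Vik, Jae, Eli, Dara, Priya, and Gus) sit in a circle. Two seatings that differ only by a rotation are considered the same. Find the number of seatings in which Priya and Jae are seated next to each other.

48

Treat {Priya, Jae} as one unit (2 internal orders) and seat the resulting 5 units around the table: (4)! circular arrangements.
So 2 × (4)! = 2 × 24 = 48.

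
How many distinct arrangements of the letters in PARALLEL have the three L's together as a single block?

360

Treat the 3 copies of L as a single block. The multiset to arrange is then {LLL, A, A, E, P, R}, 6 items in all.
That gives (6)!/(2!) = 360 arrangements.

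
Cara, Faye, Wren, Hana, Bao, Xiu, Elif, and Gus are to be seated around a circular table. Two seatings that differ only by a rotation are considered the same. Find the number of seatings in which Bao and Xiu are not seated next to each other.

All circular seatings of 8 people number (7)! = 5040.
Those with Bao next to Xiu: fuse the pair into one unit and seat 7 units around a circle — 2·(6)! = 1440.
Subtracting, 5040 − 1440 = 3600.

3600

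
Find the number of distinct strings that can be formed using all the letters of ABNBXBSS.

3360

ABNBXBSS has 8 letters with B appearing 3 times and S appearing twice.
The number of distinct arrangements is 8!/(3!·2!) = 40320/12 = 3360.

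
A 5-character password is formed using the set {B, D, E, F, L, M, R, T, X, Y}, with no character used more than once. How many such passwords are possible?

30240

This is a permutation of 5 out of 10: P(10,5) = 10!/5!.
10 × 9 × 8 × 7 × 6 = 30240.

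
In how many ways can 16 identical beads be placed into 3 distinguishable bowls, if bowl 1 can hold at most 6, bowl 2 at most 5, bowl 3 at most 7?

By stars and bars, unrestricted non-negative solutions to x_1+…+x_3 = 16 number C(16+2,2) = 153.
Subtract solutions that violate a single cap (substitute x_i' = x_i − (cap_i+1)): x_1 ≥ 7 gives C(11,2) = 55; x_2 ≥ 6 gives C(12,2) = 66; x_3 ≥ 8 gives C(10,2) = 45. Together 166.
Add back pairs where two caps are both exceeded: 10 + 3 + 6 = 19.
By inclusion–exclusion the count is 153 − 166 + 19 = 6.

6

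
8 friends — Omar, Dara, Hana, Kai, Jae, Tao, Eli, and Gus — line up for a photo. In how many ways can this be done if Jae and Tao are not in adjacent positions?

Of the 8! = 40320 arrangements, those with Jae and Tao adjacent number 2 × 7! = 10080 (treat the pair as a block with 2 internal orders).
Complementary counting: 40320 − 10080 = 30240.

30240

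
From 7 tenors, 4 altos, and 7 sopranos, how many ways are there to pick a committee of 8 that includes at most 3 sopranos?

28347

Split by how many sopranos are chosen (0 through 3).
Sum: C(7,0)·C(11,8) + C(7,1)·C(11,7) + C(7,2)·C(11,6) + C(7,3)·C(11,5) = 165 + 2310 + 9702 + 16170 = 28347.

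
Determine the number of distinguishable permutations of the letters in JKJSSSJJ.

280

The 8 letters of JKJSSSJJ have repeats: J appearing 4 times and S appearing 3 times.
So there are 8! / (4!·3!) = 280 distinguishable arrangements.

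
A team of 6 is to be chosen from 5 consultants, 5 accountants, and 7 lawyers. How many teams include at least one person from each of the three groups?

10325

Total 6-person selections from all 17: C(17,6) = 12376.
Subtract selections that omit an entire group: no consultants → C(12,6) = 924; no accountants → C(12,6) = 924; no lawyers → C(10,6) = 210.
Add back selections omitting two groups (i.e. drawn from a single group): C(5,6) + C(5,6) + C(7,6) = 7.
By inclusion–exclusion: 12376 − 2058 + 7 = 10325.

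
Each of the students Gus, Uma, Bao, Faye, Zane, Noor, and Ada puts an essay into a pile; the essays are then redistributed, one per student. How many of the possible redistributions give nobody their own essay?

Count assignments avoiding every fixed point. For any j of the 7 students fixed to their own essay, the other 7−j can be arranged in (7−j)! ways.
By inclusion–exclusion this is Σ_{j=0}^{7} (−1)^j C(7,j)·(7−j)!.
Computing: 5040 − 5040 + 2520 − 840 + 210 − 42 + 7 − 1 = 1854.

1854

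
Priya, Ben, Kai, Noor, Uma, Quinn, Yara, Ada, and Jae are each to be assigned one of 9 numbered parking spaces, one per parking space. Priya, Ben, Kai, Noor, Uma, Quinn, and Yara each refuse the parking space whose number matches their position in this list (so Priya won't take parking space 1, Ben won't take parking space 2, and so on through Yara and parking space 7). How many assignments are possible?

165016

Let Aᵢ (for 1 ≤ i ≤ 7) be the placements that put person i in their forbidden parking space. Any j of these fix j positions, leaving (9−j)! ways to fill the rest, and there are C(7,j) ways to pick which j.
By inclusion–exclusion, the number of valid placements is Σ_{j=0}^{7} (−1)^j C(7,j)·(9−j)!.
Computing: 362880 − 282240 + 105840 − 25200 + 4200 − 504 + 42 − 2 = 165016.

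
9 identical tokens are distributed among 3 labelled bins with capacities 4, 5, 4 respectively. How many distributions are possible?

15

By stars and bars, unrestricted non-negative solutions to x_1+…+x_3 = 9 number C(9+2,2) = 55.
Subtract solutions that violate a single cap (substitute x_i' = x_i − (cap_i+1)): x_1 ≥ 5 gives C(6,2) = 15; x_2 ≥ 6 gives C(5,2) = 10; x_3 ≥ 5 gives C(6,2) = 15. Together 40.
No two caps can be exceeded simultaneously, so the pair terms are all 0.
By inclusion–exclusion the count is 55 − 40 + 0 = 15.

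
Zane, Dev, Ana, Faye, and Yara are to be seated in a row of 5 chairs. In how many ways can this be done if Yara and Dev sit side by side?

Place the 3 others and the Yara-Dev pair as 4 objects in a line; the pair has 2 internal arrangements.
So the count is 2·(4)! = 48.

48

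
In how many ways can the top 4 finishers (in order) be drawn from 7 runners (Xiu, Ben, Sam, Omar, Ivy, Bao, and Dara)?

This is an ordered selection of 4 from 7: P(7,4).
That gives 7 × 6 × 5 × 4 = 840.

840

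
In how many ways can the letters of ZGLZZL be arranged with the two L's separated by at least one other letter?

40

Total arrangements of ZGLZZL: 6!/(3!·2!) = 60.
Arrangements with the L's together: treat LL as one letter, giving (5)!/(3!) = 20.
Subtracting, 60 − 20 = 40 arrangements keep the L's apart.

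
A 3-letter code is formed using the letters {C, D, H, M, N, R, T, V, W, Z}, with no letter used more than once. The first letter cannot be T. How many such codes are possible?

The first letter has 10−1 = 9 choices (anything except T).
The remaining 2 letters are filled from the other 9 symbols without repetition: 9 × 8 = 72.
Total: 9 × 72 = 648.

648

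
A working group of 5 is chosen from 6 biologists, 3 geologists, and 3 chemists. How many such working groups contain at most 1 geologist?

Split by how many geologists are chosen (0 through 1).
Sum: C(3,0)·C(9,5) + C(3,1)·C(9,4) = 126 + 378 = 504.

504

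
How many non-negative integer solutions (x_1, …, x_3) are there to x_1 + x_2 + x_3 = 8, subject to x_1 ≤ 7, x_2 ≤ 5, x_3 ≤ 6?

Ignoring the caps, the number of non-negative solutions to x_1+…+x_3 = 8 is C(10,2) = 45.
Subtract solutions that violate a single cap (substitute x_i' = x_i − (cap_i+1)): x_1 ≥ 8 gives C(2,2) = 1; x_2 ≥ 6 gives C(4,2) = 6; x_3 ≥ 7 gives C(3,2) = 3. Together 10.
No two caps can be exceeded simultaneously, so the pair terms are all 0.
By inclusion–exclusion the count is 45 − 10 + 0 = 35.

35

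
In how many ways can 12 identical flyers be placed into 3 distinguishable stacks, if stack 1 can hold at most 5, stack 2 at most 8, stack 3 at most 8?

43

Ignoring the caps, the number of non-negative solutions to x_1+…+x_3 = 12 is C(14,2) = 91.
Subtract solutions that violate a single cap (substitute x_i' = x_i − (cap_i+1)): x_1 ≥ 6 gives C(8,2) = 28; x_2 ≥ 9 gives C(5,2) = 10; x_3 ≥ 9 gives C(5,2) = 10. Together 48.
No two caps can be exceeded simultaneously, so the pair terms are all 0.
By inclusion–exclusion the count is 91 − 48 + 0 = 43.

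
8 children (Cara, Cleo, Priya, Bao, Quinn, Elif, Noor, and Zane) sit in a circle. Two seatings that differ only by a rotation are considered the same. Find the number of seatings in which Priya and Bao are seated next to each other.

1440

Treat {Priya, Bao} as one unit (2 internal orders) and seat the resulting 7 units around the table: (6)! circular arrangements.
So 2 × (6)! = 2 × 720 = 1440.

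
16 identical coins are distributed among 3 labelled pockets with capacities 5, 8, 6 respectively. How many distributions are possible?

10

Without the upper bounds there are C(18,2) = 153 ways to split 16 among 3 pockets.
Subtract solutions that violate a single cap (substitute x_i' = x_i − (cap_i+1)): x_1 ≥ 6 gives C(12,2) = 66; x_2 ≥ 9 gives C(9,2) = 36; x_3 ≥ 7 gives C(11,2) = 55. Together 157.
Add back pairs where two caps are both exceeded: 3 + 10 + 1 = 14.
By inclusion–exclusion the count is 153 − 157 + 14 = 10.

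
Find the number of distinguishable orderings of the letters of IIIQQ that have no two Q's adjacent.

Total arrangements of IIIQQ: 5!/(3!·2!) = 10.
If the two Q's are adjacent, glue them into one block, leaving 4 items to arrange: (4)!/(3!) = 4 ways.
Subtracting, 10 − 4 = 6 arrangements keep the Q's apart.

6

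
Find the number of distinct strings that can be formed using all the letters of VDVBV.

The 5 letters of VDVBV have repeats: V appearing 3 times.
The number of distinct arrangements is 5!/(3!) = 120/6 = 20.

20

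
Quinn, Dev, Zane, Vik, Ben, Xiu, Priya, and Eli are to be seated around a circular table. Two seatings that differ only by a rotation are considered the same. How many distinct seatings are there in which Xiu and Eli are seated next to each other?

1440

Treat {Xiu, Eli} as one unit (2 internal orders) and seat the resulting 7 units around the table: (6)! circular arrangements.
So 2 × (6)! = 2 × 720 = 1440.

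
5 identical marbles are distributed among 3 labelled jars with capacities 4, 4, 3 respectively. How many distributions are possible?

Ignoring the caps, the number of non-negative solutions to x_1+…+x_3 = 5 is C(7,2) = 21.
Subtract solutions that violate a single cap (substitute x_i' = x_i − (cap_i+1)): x_1 ≥ 5 gives C(2,2) = 1; x_2 ≥ 5 gives C(2,2) = 1; x_3 ≥ 4 gives C(3,2) = 3. Together 5.
No two caps can be exceeded simultaneously, so the pair terms are all 0.
By inclusion–exclusion the count is 21 − 5 + 0 = 16.

16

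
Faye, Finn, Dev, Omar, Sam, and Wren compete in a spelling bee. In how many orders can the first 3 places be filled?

120

There are 6 choices for 1st place, 5 for 2nd, and 4 for 3rd.
That gives 6 × 5 × 4 = 120.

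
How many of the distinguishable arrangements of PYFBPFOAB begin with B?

10080

With the first slot taken by B, it remains to arrange the other 8 letters (PYFPFOAB).
Those 8 letters have F appearing twice and P appearing twice, giving (8)!/(2!·2!) = 10080.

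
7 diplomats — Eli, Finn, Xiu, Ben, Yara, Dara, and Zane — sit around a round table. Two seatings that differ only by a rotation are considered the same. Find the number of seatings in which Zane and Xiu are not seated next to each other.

All circular seatings of 7 people number (6)! = 720.
Those with Zane next to Xiu: fuse the pair into one unit and seat 6 units around a circle — 2·(5)! = 240.
Subtracting, 720 − 240 = 480.

480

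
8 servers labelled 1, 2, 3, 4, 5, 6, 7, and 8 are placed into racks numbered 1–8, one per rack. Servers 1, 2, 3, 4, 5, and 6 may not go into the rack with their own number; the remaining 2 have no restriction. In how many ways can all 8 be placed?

18806

Let Aᵢ (for 1 ≤ i ≤ 6) be the placements that put server i in its forbidden rack. Any j of these fix j positions, leaving (8−j)! ways to fill the rest, and there are C(6,j) ways to pick which j.
By inclusion–exclusion, the number of valid placements is Σ_{j=0}^{6} (−1)^j C(6,j)·(8−j)!.
Computing: 40320 − 30240 + 10800 − 2400 + 360 − 36 + 2 = 18806.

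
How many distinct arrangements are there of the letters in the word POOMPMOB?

1680

POOMPMOB has 8 letters with M appearing twice, O appearing 3 times, and P appearing twice.
The number of distinct arrangements is 8!/(3!·2!·2!) = 40320/24 = 1680.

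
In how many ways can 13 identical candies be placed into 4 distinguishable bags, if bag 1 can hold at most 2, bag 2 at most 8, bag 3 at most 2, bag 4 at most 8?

By stars and bars, unrestricted non-negative solutions to x_1+…+x_4 = 13 number C(13+3,3) = 560.
Subtract solutions that violate a single cap (substitute x_i' = x_i − (cap_i+1)): x_1 ≥ 3 gives C(13,3) = 286; x_2 ≥ 9 gives C(7,3) = 35; x_3 ≥ 3 gives C(13,3) = 286; x_4 ≥ 9 gives C(7,3) = 35. Together 642.
Add back pairs where two caps are both exceeded: 4 + 120 + 4 + 4 + 0 + 4 = 136.
By inclusion–exclusion the count is 560 − 642 + 136 = 54.

54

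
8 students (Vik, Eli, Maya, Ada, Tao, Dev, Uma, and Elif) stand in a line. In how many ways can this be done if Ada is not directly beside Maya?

30240

There are 8! = 40320 arrangements in all. If Ada and Maya are adjacent, merging them into one block gives 2·(7)! = 10080 arrangements.
So 40320 − 10080 = 30240 arrangements keep them apart.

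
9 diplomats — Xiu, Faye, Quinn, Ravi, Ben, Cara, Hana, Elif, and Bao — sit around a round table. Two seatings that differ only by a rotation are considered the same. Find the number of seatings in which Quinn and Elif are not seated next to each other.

All circular seatings of 9 people number (8)! = 40320.
Seatings with Quinn beside Elif: treat them as a block with 2 internal orders, giving 2 × (7)! = 10080.
Subtracting, 40320 − 10080 = 30240.

30240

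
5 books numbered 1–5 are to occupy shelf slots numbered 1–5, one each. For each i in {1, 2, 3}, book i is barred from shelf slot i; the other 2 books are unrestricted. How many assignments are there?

Let Aᵢ (for i ∈ {1, 2, 3}) be the placements that put book i in its forbidden shelf slot. Any j of these fix j positions, leaving (5−j)! ways to fill the rest, and there are C(3,j) ways to pick which j.
By inclusion–exclusion, the number of valid placements is Σ_{j=0}^{3} (−1)^j C(3,j)·(5−j)!.
Computing: 120 − 72 + 18 − 2 = 64.

64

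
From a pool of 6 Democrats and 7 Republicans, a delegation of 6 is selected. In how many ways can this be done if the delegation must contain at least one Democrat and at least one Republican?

1708

Unrestricted: C(13,6) = 1716 ways to pick any 6 of the 13.
Selections missing a whole group: no Democrats → C(7,6) = 7; no Republicans → C(6,6) = 1.
Both groups omitted at once is impossible, so 1716 − 8 = 1708.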